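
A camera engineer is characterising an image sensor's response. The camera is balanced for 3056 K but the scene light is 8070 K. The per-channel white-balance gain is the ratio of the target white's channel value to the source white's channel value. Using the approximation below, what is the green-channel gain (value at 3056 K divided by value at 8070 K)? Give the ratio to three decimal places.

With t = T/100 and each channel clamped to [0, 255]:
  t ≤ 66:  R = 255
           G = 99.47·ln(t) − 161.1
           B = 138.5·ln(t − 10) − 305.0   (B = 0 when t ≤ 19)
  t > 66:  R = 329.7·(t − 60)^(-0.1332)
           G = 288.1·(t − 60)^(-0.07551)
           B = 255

At 8070 K (t = 80.7):
  G = 288.1·(80.7 − 60)^(-0.07551) = 288.1·20.7^(-0.07551) = 288.1·0.79548 = 229.179.
At 3056 K (t = 30.56):
  G = 99.47·ln 30.56 − 161.1 = 99.47·3.4197 − 161.1 = 179.057.
Gain = 179.057 / 229.179 = 0.7813 → 0.781.

0.781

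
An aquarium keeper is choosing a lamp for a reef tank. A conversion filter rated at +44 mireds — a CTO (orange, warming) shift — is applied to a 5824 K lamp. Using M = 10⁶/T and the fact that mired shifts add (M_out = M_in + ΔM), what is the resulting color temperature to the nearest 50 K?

M_in = 10⁶/5824 = 171.70 mireds.
M_out = 171.70 + (+44) = 215.70 mireds.
T_out = 10⁶/215.70 = 4636.0 K → 4650 K.

4650 K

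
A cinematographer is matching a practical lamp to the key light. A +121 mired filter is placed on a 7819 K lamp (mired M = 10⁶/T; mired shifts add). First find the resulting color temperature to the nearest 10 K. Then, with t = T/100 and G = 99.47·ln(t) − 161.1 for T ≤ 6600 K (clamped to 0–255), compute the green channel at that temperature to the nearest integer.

206

M_in = 10⁶/7819 = 127.89; M_out = 127.89 + (+121) = 248.89.
T_out = 10⁶/248.89 = 4017.8 K → 4020 K; t = 40.2.
G = 99.47·ln 40.2 − 161.1 = 99.47·3.6939 − 161.1 = 206.329.
Rounded: 206.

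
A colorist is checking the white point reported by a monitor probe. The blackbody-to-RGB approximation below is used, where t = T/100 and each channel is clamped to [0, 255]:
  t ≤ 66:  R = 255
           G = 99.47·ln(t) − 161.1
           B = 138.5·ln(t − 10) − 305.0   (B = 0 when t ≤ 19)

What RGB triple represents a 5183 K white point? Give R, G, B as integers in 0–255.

R=255, G=232, B=212

t = 5183/100 = 51.83; the t ≤ 66 branch applies.
R = 255 by definition for t ≤ 66.
G = 99.47·ln 51.83 − 161.1 = 99.47·3.9480 − 161.1 = 231.604.
B = 138.5·ln(51.83 − 10) − 305.0 = 138.5·ln 41.83 − 305.0 = 138.5·3.7336 − 305.0 = 212.106.
Rounded: (255, 232, 212).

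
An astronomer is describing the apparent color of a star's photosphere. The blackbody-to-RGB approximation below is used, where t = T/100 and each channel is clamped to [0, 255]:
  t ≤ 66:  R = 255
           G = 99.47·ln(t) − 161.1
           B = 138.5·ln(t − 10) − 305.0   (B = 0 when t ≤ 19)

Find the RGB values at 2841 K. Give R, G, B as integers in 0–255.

R=255, G=172, B=98

t = 2841/100 = 28.41; the t ≤ 66 branch applies.
R = 255 by definition for t ≤ 66.
G = 99.47·ln 28.41 − 161.1 = 99.47·3.3467 − 161.1 = 171.800.
B = 138.5·ln(28.41 − 10) − 305.0 = 138.5·ln 18.41 − 305.0 = 138.5·2.9129 − 305.0 = 98.436.
Rounded: (255, 172, 98).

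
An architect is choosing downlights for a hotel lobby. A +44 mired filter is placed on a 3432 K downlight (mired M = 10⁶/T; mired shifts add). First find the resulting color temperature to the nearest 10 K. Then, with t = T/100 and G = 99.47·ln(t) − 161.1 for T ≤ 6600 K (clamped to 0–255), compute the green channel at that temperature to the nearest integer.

177

M_in = 10⁶/3432 = 291.38; M_out = 291.38 + (+44) = 335.38.
T_out = 10⁶/335.38 = 2981.7 K → 2980 K; t = 29.8.
G = 99.47·ln 29.8 − 161.1 = 99.47·3.3945 − 161.1 = 176.552.
Rounded: 177.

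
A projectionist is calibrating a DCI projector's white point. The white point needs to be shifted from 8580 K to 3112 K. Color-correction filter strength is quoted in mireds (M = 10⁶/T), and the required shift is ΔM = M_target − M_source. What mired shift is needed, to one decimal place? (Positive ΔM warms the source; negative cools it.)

+204.8 mireds

M_source = 10⁶/8580 = 116.550; M_target = 10⁶/3112 = 321.337.
ΔM = 321.337 − 116.550 = 204.787 → +204.8 mireds, a warming shift.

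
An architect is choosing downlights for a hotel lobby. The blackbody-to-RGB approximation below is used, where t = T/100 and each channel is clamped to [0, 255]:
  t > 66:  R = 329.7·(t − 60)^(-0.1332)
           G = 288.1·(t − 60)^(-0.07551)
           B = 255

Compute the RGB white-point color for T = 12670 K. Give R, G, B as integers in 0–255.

R=188, G=210, B=255

t = 12670/100 = 126.7; the t > 66 branch applies.
R = 329.7·(126.7 − 60)^(-0.1332) = 329.7·66.7^(-0.1332) = 329.7·0.57151 = 188.428.
G = 288.1·(126.7 − 60)^(-0.07551) = 288.1·66.7^(-0.07551) = 288.1·0.72822 = 209.799.
B = 255 by definition for t > 66.
Rounded: (188, 210, 255).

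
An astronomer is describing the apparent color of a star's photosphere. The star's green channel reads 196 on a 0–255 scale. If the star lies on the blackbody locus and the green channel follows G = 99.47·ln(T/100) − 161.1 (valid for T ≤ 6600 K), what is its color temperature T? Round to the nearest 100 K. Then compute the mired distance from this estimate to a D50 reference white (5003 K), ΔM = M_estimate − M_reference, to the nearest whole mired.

+78 mireds

ln t = (196 + 161.1) / 99.47 = 3.5900.
t = e^3.5900 = 36.235.
T = 100·t = 3624 K → 3600 K to the nearest 100 K.
M_estimate = 10⁶/3600 = 277.78; M_reference = 10⁶/5003 = 199.88.
ΔM = 277.78 − 199.88 = 77.90 → +78 mireds.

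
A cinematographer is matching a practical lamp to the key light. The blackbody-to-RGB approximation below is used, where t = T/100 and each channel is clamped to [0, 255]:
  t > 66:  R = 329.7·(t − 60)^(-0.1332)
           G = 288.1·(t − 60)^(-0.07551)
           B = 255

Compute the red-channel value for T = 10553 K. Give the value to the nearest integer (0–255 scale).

t = 10553/100 = 105.53; the t > 66 branch applies.
R = 329.7·(105.53 − 60)^(-0.1332) = 329.7·45.53^(-0.1332) = 329.7·0.60133 = 198.259.
Rounded: 198.

198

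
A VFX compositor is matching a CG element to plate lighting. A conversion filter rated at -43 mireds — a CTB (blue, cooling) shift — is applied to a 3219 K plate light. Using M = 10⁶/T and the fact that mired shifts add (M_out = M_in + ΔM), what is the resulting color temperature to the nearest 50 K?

3750 K

M_in = 10⁶/3219 = 310.66 mireds.
M_out = 310.66 + (-43) = 267.66 mireds.
T_out = 10⁶/267.66 = 3736.1 K → 3750 K.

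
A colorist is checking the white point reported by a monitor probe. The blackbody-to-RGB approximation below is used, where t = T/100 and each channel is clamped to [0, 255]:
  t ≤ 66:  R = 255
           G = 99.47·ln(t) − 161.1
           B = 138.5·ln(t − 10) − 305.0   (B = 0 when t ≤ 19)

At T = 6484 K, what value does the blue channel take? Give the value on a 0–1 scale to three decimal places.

t = 6484/100 = 64.84; the t ≤ 66 branch applies.
B = 138.5·ln(64.84 − 10) − 305.0 = 138.5·ln 54.84 − 305.0 = 138.5·4.0044 − 305.0 = 249.612.
On a 0–1 scale: 249.612/255 = 0.9789 → 0.979.

0.979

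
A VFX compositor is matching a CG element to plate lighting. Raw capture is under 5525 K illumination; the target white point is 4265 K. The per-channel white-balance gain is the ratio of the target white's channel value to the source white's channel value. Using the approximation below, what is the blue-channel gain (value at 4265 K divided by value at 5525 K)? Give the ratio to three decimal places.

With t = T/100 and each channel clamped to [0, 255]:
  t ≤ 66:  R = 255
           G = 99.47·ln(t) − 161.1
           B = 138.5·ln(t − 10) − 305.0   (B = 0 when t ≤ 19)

At 5525 K (t = 55.25):
  B = 138.5·ln(55.25 − 10) − 305.0 = 138.5·ln 45.25 − 305.0 = 138.5·3.8122 − 305.0 = 222.990.
At 4265 K (t = 42.65):
  B = 138.5·ln(42.65 − 10) − 305.0 = 138.5·ln 32.65 − 305.0 = 138.5·3.4858 − 305.0 = 177.790.
Gain = 177.790 / 222.990 = 0.7973 → 0.797.

0.797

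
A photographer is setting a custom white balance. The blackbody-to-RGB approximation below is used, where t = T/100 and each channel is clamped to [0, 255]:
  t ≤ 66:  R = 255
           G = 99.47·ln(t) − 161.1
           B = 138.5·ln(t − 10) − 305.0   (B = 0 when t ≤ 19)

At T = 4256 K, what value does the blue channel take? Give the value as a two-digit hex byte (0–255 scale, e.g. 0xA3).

0xB1

t = 4256/100 = 42.56; the t ≤ 66 branch applies.
B = 138.5·ln(42.56 − 10) − 305.0 = 138.5·ln 32.56 − 305.0 = 138.5·3.4831 − 305.0 = 177.407.
Rounded: 177; in hex, 0xB1.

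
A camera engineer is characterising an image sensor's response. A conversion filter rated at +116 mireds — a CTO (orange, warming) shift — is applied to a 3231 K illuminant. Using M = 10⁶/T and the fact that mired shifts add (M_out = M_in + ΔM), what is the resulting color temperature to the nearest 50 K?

M_in = 10⁶/3231 = 309.50 mireds.
M_out = 309.50 + (+116) = 425.50 mireds.
T_out = 10⁶/425.50 = 2350.2 K → 2350 K.

2350 K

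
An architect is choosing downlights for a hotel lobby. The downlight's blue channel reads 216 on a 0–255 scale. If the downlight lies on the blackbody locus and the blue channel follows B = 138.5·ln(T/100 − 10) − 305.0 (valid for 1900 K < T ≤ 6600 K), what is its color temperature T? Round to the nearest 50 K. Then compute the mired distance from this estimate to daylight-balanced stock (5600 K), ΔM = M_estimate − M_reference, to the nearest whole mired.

+10 mireds

ln(t − 10) = (216 + 305.0) / 138.5 = 3.7617.
t − 10 = e^3.7617 = 43.023, so t = 53.023.
T = 100·t = 5302 K → 5300 K to the nearest 50 K.
M_estimate = 10⁶/5300 = 188.68; M_reference = 10⁶/5600 = 178.57.
ΔM = 188.68 − 178.57 = 10.11 → +10 mireds.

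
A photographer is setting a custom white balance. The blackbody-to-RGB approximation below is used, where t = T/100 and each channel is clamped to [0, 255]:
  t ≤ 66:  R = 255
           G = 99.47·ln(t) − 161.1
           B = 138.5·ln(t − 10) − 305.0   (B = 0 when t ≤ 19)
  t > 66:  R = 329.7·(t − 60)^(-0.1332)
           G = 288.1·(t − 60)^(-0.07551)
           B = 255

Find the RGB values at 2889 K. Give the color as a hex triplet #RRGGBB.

t = 2889/100 = 28.89; the t ≤ 66 branch applies.
R = 255 by definition for t ≤ 66.
G = 99.47·ln 28.89 − 161.1 = 99.47·3.3635 − 161.1 = 173.467.
B = 138.5·ln(28.89 − 10) − 305.0 = 138.5·ln 18.89 − 305.0 = 138.5·2.9386 − 305.0 = 102.001.
Rounded: (255, 173, 102).
In hex: #FFAD66.

#FFAD66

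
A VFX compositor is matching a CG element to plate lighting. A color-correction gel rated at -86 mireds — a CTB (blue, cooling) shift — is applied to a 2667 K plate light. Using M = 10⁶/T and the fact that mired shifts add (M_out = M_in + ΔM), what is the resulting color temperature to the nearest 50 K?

M_in = 10⁶/2667 = 374.95 mireds.
M_out = 374.95 + (-86) = 288.95 mireds.
T_out = 10⁶/288.95 = 3460.8 K → 3450 K.

3450 K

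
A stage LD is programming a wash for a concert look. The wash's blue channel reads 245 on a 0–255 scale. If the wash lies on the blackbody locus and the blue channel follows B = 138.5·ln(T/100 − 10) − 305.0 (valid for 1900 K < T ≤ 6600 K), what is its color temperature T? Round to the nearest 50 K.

ln(t − 10) = (245 + 305.0) / 138.5 = 3.9711.
t − 10 = e^3.9711 = 53.044, so t = 63.044.
T = 100·t = 6304 K → 6300 K to the nearest 50 K.

6300 K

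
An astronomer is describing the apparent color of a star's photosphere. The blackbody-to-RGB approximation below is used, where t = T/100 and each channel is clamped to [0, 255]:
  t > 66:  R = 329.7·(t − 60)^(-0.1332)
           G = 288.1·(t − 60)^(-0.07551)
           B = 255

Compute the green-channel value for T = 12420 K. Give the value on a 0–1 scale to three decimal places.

0.825

t = 12420/100 = 124.2; the t > 66 branch applies.
G = 288.1·(124.2 − 60)^(-0.07551) = 288.1·64.2^(-0.07551) = 288.1·0.73032 = 210.405.
On a 0–1 scale: 210.405/255 = 0.8251 → 0.825.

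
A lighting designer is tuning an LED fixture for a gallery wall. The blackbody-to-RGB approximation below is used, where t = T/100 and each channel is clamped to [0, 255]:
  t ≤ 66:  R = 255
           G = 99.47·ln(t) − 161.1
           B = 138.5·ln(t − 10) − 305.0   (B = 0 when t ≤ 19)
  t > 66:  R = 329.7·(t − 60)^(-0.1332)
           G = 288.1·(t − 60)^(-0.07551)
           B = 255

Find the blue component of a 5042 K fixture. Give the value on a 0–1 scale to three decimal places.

0.813

t = 5042/100 = 50.42; the t ≤ 66 branch applies.
B = 138.5·ln(50.42 − 10) − 305.0 = 138.5·ln 40.42 − 305.0 = 138.5·3.6993 − 305.0 = 207.356.
On a 0–1 scale: 207.356/255 = 0.8132 → 0.813.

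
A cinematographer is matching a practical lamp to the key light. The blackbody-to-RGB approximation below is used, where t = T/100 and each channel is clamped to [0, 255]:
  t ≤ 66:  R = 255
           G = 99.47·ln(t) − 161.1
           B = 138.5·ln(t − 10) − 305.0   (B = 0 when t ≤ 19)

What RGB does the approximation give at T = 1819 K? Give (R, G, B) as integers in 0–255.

t = 1819/100 = 18.19; the t ≤ 66 branch applies.
R = 255 by definition for t ≤ 66.
G = 99.47·ln 18.19 − 161.1 = 99.47·2.9009 − 161.1 = 127.450.
t = 18.19 ≤ 19, so B = 0.
Rounded: (255, 127, 0).

(255, 127, 0)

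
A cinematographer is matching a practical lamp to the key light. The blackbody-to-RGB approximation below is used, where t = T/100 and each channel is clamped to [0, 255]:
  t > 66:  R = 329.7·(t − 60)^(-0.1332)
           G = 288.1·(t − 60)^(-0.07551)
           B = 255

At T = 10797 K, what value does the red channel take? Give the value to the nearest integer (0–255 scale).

t = 10797/100 = 107.97; the t > 66 branch applies.
R = 329.7·(107.97 − 60)^(-0.1332) = 329.7·47.97^(-0.1332) = 329.7·0.59717 = 196.886.
Rounded: 197.

197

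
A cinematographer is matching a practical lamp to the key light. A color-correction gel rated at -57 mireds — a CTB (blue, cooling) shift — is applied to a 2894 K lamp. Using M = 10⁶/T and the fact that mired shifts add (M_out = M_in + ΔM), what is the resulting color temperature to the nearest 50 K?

3450 K

M_in = 10⁶/2894 = 345.54 mireds.
M_out = 345.54 + (-57) = 288.54 mireds.
T_out = 10⁶/288.54 = 3465.7 K → 3450 K.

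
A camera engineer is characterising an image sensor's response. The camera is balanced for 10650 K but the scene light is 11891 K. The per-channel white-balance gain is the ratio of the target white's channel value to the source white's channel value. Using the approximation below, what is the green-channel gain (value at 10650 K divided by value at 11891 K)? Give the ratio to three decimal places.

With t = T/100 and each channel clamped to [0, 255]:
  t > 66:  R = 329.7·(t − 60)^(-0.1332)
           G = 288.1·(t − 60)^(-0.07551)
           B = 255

At 11891 K (t = 118.91):
  G = 288.1·(118.91 − 60)^(-0.07551) = 288.1·58.91^(-0.07551) = 288.1·0.73508 = 211.776.
At 10650 K (t = 106.5):
  G = 288.1·(106.5 − 60)^(-0.07551) = 288.1·46.5^(-0.07551) = 288.1·0.74833 = 215.593.
Gain = 215.593 / 211.776 = 1.0180 → 1.018.

1.018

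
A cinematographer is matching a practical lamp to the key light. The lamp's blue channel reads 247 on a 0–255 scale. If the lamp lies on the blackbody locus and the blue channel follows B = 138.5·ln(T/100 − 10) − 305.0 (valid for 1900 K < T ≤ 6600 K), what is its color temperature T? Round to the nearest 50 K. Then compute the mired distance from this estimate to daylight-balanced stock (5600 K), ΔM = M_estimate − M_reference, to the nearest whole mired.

ln(t − 10) = (247 + 305.0) / 138.5 = 3.9856.
t − 10 = e^3.9856 = 53.815, so t = 63.815.
T = 100·t = 6382 K → 6400 K to the nearest 50 K.
M_estimate = 10⁶/6400 = 156.25; M_reference = 10⁶/5600 = 178.57.
ΔM = 156.25 − 178.57 = -22.32 → -22 mireds.

-22 mireds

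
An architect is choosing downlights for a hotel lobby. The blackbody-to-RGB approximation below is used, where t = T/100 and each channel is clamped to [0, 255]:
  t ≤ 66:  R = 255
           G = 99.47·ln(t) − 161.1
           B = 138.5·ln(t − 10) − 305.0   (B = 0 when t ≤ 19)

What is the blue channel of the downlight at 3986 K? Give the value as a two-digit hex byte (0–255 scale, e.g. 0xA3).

t = 3986/100 = 39.86; the t ≤ 66 branch applies.
B = 138.5·ln(39.86 − 10) − 305.0 = 138.5·ln 29.86 − 305.0 = 138.5·3.3965 − 305.0 = 165.418.
Rounded: 165; in hex, 0xA5.

0xA5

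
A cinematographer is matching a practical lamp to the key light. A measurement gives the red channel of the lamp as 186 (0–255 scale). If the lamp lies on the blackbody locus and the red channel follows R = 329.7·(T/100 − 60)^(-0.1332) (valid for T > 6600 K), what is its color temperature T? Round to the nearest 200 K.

13400 K

(t − 60)^(-0.1332) = 186/329.7 = 0.56415.
t − 60 = 0.56415^(1/-0.1332) = 0.56415^(-7.508) = 73.521, so t = 133.521.
T = 100·t = 13352 K → 13400 K to the nearest 200 K.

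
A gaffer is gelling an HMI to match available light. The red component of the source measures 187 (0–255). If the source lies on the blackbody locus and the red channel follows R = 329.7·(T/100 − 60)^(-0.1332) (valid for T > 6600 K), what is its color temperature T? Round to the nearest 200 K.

13000 K

(t − 60)^(-0.1332) = 187/329.7 = 0.56718.
t − 60 = 0.56718^(1/-0.1332) = 0.56718^(-7.508) = 70.620, so t = 130.620.
T = 100·t = 13062 K → 13000 K to the nearest 200 K.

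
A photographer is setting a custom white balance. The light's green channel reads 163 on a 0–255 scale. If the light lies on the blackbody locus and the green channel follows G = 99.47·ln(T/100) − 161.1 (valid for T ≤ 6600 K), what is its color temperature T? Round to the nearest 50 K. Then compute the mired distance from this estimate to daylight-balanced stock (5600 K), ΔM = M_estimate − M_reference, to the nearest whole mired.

ln t = (163 + 161.1) / 99.47 = 3.2583.
t = e^3.2583 = 26.004.
T = 100·t = 2600 K → 2600 K to the nearest 50 K.
M_estimate = 10⁶/2600 = 384.62; M_reference = 10⁶/5600 = 178.57.
ΔM = 384.62 − 178.57 = 206.04 → +206 mireds.

+206 mireds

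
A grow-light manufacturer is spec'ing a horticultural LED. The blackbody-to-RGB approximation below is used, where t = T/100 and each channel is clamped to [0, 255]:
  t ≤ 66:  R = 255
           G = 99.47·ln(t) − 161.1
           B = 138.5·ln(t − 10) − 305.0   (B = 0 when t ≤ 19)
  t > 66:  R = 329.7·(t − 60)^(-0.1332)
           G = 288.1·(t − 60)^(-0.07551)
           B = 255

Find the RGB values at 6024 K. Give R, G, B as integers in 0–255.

R=255, G=247, B=237

t = 6024/100 = 60.24; the t ≤ 66 branch applies.
R = 255 by definition for t ≤ 66.
G = 99.47·ln 60.24 − 161.1 = 99.47·4.0983 − 161.1 = 246.562.
B = 138.5·ln(60.24 − 10) − 305.0 = 138.5·ln 50.24 − 305.0 = 138.5·3.9168 − 305.0 = 237.478.
Rounded: (255, 247, 237).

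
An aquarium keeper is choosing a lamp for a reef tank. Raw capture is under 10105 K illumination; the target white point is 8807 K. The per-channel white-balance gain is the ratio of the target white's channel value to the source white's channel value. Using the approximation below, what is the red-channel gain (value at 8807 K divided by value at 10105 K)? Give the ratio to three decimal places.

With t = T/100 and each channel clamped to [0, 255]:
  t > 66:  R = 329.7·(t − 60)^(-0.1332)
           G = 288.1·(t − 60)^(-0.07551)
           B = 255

1.052

At 10105 K (t = 101.05):
  R = 329.7·(101.05 − 60)^(-0.1332) = 329.7·41.05^(-0.1332) = 329.7·0.60969 = 201.014.
At 8807 K (t = 88.07):
  R = 329.7·(88.07 − 60)^(-0.1332) = 329.7·28.07^(-0.1332) = 329.7·0.64135 = 211.453.
Gain = 211.453 / 201.014 = 1.0519 → 1.052.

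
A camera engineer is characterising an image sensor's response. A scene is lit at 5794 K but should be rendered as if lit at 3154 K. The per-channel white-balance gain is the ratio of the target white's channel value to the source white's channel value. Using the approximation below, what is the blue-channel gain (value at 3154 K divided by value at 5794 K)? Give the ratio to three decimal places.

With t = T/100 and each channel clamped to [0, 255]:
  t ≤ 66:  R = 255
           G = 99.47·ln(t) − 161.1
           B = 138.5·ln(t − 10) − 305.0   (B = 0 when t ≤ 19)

0.520

At 5794 K (t = 57.94):
  B = 138.5·ln(57.94 − 10) − 305.0 = 138.5·ln 47.94 − 305.0 = 138.5·3.8700 − 305.0 = 230.988.
At 3154 K (t = 31.54):
  B = 138.5·ln(31.54 − 10) − 305.0 = 138.5·ln 21.54 − 305.0 = 138.5·3.0699 − 305.0 = 120.183.
Gain = 120.183 / 230.988 = 0.5203 → 0.520.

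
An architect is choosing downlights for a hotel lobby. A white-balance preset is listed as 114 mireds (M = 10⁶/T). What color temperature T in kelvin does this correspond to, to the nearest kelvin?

T = 10⁶ / 114 = 8771.93 K → 8772 K.

8772 K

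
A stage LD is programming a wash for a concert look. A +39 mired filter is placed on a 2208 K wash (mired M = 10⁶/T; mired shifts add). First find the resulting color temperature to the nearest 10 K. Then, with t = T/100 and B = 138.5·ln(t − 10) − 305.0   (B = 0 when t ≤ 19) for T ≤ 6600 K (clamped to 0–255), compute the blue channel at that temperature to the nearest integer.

M_in = 10⁶/2208 = 452.90; M_out = 452.90 + (+39) = 491.90.
T_out = 10⁶/491.90 = 2032.9 K → 2030 K; t = 20.3.
B = 138.5·ln(20.3 − 10) − 305.0 = 138.5·ln 10.3 − 305.0 = 138.5·2.3321 − 305.0 = 18.002.
Rounded: 18.

18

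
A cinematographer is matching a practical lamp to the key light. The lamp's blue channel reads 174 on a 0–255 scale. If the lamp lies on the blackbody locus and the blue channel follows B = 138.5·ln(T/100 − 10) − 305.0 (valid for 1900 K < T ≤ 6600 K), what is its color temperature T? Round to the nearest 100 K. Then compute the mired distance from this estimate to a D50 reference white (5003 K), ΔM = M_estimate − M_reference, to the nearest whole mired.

+38 mireds

ln(t − 10) = (174 + 305.0) / 138.5 = 3.4585.
t − 10 = e^3.4585 = 31.769, so t = 41.769.
T = 100·t = 4177 K → 4200 K to the nearest 100 K.
M_estimate = 10⁶/4200 = 238.10; M_reference = 10⁶/5003 = 199.88.
ΔM = 238.10 − 199.88 = 38.22 → +38 mireds.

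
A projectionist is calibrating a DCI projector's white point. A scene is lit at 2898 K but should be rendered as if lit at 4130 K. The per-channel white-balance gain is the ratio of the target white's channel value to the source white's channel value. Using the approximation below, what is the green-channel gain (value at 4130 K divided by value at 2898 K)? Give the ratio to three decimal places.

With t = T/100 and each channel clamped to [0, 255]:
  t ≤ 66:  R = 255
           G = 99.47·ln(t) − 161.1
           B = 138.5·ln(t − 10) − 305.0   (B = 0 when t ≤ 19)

At 2898 K (t = 28.98):
  G = 99.47·ln 28.98 − 161.1 = 99.47·3.3666 − 161.1 = 173.776.
At 4130 K (t = 41.3):
  G = 99.47·ln 41.3 − 161.1 = 99.47·3.7209 − 161.1 = 209.014.
Gain = 209.014 / 173.776 = 1.2028 → 1.203.

1.203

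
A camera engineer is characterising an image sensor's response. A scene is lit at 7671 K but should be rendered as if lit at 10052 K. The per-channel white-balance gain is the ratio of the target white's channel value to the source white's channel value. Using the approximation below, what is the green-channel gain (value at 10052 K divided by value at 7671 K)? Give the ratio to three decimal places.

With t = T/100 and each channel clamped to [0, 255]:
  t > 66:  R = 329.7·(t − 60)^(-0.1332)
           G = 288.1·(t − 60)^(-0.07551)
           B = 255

0.935

At 7671 K (t = 76.71):
  G = 288.1·(76.71 − 60)^(-0.07551) = 288.1·16.71^(-0.07551) = 288.1·0.80845 = 232.914.
At 10052 K (t = 100.52):
  G = 288.1·(100.52 − 60)^(-0.07551) = 288.1·40.52^(-0.07551) = 288.1·0.75614 = 217.845.
Gain = 217.845 / 232.914 = 0.9353 → 0.935.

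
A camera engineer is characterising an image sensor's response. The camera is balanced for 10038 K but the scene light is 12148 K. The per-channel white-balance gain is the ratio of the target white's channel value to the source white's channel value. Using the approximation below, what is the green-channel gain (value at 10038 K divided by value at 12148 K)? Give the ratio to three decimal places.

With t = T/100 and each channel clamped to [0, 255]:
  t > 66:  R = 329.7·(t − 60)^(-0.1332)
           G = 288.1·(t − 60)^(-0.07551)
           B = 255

At 12148 K (t = 121.48):
  G = 288.1·(121.48 − 60)^(-0.07551) = 288.1·61.48^(-0.07551) = 288.1·0.73271 = 211.094.
At 10038 K (t = 100.38):
  G = 288.1·(100.38 − 60)^(-0.07551) = 288.1·40.38^(-0.07551) = 288.1·0.75634 = 217.902.
Gain = 217.902 / 211.094 = 1.0323 → 1.032.

1.032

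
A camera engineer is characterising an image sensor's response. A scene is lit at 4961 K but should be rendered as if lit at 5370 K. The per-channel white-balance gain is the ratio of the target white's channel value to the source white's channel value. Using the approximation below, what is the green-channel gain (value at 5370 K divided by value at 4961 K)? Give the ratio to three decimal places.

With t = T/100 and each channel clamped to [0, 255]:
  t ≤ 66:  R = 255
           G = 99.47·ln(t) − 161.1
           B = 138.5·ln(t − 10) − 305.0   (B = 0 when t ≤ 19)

1.035

At 4961 K (t = 49.61):
  G = 99.47·ln 49.61 − 161.1 = 99.47·3.9042 − 161.1 = 227.250.
At 5370 K (t = 53.7):
  G = 99.47·ln 53.7 − 161.1 = 99.47·3.9834 − 161.1 = 235.130.
Gain = 235.130 / 227.250 = 1.0347 → 1.035.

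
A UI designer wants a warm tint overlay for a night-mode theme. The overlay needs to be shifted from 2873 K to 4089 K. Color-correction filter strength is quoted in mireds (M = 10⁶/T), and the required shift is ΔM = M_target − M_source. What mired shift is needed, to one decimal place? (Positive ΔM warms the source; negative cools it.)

M_source = 10⁶/2873 = 348.068; M_target = 10⁶/4089 = 244.559.
ΔM = 244.559 − 348.068 = -103.510 → -103.5 mireds, a cooling shift.

-103.5 mireds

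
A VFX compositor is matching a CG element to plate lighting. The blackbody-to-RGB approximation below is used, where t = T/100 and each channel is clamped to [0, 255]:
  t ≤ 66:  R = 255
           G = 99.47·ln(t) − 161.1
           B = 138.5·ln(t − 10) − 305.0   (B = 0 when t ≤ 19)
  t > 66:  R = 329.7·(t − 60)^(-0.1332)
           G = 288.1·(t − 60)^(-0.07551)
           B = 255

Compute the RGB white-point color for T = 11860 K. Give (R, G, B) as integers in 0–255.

t = 11860/100 = 118.6; the t > 66 branch applies.
R = 329.7·(118.6 − 60)^(-0.1332) = 329.7·58.6^(-0.1332) = 329.7·0.58145 = 191.706.
G = 288.1·(118.6 − 60)^(-0.07551) = 288.1·58.6^(-0.07551) = 288.1·0.73537 = 211.860.
B = 255 by definition for t > 66.
Rounded: (192, 212, 255).

(192, 212, 255)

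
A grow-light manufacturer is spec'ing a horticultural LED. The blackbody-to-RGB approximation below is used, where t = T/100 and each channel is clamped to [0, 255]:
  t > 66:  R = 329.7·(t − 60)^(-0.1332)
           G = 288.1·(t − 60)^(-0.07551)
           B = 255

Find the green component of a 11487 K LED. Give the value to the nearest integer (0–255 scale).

213

t = 11487/100 = 114.87; the t > 66 branch applies.
G = 288.1·(114.87 − 60)^(-0.07551) = 288.1·54.87^(-0.07551) = 288.1·0.73903 = 212.915.
Rounded: 213.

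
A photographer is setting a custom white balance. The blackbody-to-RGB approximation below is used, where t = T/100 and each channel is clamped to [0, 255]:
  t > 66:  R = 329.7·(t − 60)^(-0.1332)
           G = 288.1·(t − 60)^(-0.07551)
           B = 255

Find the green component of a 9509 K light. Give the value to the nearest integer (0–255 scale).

220

t = 9509/100 = 95.09; the t > 66 branch applies.
G = 288.1·(95.09 − 60)^(-0.07551) = 288.1·35.09^(-0.07551) = 288.1·0.76440 = 220.225.
Rounded: 220.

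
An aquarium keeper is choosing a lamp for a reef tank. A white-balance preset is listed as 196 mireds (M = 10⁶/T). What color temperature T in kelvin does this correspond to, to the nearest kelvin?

5102 K

T = 10⁶ / 196 = 5102.04 K → 5102 K.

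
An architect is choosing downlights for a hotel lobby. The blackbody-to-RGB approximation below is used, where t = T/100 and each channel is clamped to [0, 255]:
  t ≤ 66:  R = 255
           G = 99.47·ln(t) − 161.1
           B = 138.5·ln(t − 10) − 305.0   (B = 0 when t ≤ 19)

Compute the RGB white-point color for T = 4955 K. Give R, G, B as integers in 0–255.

t = 4955/100 = 49.55; the t ≤ 66 branch applies.
R = 255 by definition for t ≤ 66.
G = 99.47·ln 49.55 − 161.1 = 99.47·3.9030 − 161.1 = 227.130.
B = 138.5·ln(49.55 − 10) − 305.0 = 138.5·ln 39.55 − 305.0 = 138.5·3.6776 − 305.0 = 204.343.
Rounded: (255, 227, 204).

R=255, G=227, B=204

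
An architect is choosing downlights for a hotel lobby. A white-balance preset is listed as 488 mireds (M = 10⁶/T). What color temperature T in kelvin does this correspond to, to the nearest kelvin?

T = 10⁶ / 488 = 2049.18 K → 2049 K.

2049 K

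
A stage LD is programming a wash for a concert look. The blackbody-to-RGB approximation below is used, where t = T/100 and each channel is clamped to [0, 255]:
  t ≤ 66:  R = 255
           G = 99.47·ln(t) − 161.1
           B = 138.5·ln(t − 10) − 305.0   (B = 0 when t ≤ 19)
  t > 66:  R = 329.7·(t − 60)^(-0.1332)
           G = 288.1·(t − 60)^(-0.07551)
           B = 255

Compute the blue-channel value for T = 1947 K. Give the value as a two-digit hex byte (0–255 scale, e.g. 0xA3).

0x06

t = 1947/100 = 19.47; the t ≤ 66 branch applies.
B = 138.5·ln(19.47 − 10) − 305.0 = 138.5·ln 9.47 − 305.0 = 138.5·2.2481 − 305.0 = 6.366.
Rounded: 6; in hex, 0x06.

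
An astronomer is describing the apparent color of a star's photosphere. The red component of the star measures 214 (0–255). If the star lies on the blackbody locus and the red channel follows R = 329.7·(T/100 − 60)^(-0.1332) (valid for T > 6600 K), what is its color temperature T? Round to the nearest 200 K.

8600 K

(t − 60)^(-0.1332) = 214/329.7 = 0.64907.
t − 60 = 0.64907^(1/-0.1332) = 0.64907^(-7.508) = 25.657, so t = 85.657.
T = 100·t = 8566 K → 8600 K to the nearest 200 K.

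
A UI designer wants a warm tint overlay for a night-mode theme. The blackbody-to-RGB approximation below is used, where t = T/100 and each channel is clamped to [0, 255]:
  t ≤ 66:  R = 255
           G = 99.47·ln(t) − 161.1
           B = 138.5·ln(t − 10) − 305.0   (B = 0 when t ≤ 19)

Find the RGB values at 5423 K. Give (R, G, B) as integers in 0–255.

(255, 236, 220)

t = 5423/100 = 54.23; the t ≤ 66 branch applies.
R = 255 by definition for t ≤ 66.
G = 99.47·ln 54.23 − 161.1 = 99.47·3.9932 − 161.1 = 236.107.
B = 138.5·ln(54.23 − 10) − 305.0 = 138.5·ln 44.23 − 305.0 = 138.5·3.7894 − 305.0 = 219.832.
Rounded: (255, 236, 220).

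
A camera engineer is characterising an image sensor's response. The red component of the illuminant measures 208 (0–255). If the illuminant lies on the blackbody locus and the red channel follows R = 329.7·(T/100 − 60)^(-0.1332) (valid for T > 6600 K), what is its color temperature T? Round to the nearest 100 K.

(t − 60)^(-0.1332) = 208/329.7 = 0.63088.
t − 60 = 0.63088^(1/-0.1332) = 0.63088^(-7.508) = 31.763, so t = 91.763.
T = 100·t = 9176 K → 9200 K to the nearest 100 K.

9200 K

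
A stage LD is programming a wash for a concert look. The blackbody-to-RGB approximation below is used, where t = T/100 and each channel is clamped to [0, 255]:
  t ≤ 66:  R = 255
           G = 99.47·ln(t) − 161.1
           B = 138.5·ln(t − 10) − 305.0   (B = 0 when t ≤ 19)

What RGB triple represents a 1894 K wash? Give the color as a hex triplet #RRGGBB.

t = 1894/100 = 18.94; the t ≤ 66 branch applies.
R = 255 by definition for t ≤ 66.
G = 99.47·ln 18.94 − 161.1 = 99.47·2.9413 − 161.1 = 131.469.
t = 18.94 ≤ 19, so B = 0.
Rounded: (255, 131, 0).
In hex: #FF8300.

#FF8300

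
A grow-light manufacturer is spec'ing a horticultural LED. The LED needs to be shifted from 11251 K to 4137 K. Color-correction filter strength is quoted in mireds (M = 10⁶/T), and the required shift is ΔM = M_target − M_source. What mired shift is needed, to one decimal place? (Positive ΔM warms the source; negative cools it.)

+152.8 mireds

M_source = 10⁶/11251 = 88.881; M_target = 10⁶/4137 = 241.721.
ΔM = 241.721 − 88.881 = 152.840 → +152.8 mireds, a warming shift.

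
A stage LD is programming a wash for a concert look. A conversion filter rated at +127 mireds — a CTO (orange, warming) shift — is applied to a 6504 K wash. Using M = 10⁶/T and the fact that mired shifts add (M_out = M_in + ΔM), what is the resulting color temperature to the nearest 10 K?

M_in = 10⁶/6504 = 153.75 mireds.
M_out = 153.75 + (+127) = 280.75 mireds.
T_out = 10⁶/280.75 = 3561.9 K → 3560 K.

3560 K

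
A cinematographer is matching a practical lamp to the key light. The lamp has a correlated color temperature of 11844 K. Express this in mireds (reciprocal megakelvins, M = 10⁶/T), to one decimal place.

M = 10⁶ / 11844 = 84.431 → 84.4 mireds.

84.4 mireds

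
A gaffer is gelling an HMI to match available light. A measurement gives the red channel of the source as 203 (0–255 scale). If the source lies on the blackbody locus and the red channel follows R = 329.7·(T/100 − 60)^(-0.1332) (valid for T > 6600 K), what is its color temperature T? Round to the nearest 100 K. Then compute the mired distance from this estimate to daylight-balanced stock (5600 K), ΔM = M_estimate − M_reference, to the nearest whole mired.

-77 mireds

(t − 60)^(-0.1332) = 203/329.7 = 0.61571.
t − 60 = 0.61571^(1/-0.1332) = 0.61571^(-7.508) = 38.129, so t = 98.129.
T = 100·t = 9813 K → 9800 K to the nearest 100 K.
M_estimate = 10⁶/9800 = 102.04; M_reference = 10⁶/5600 = 178.57.
ΔM = 102.04 − 178.57 = -76.53 → -77 mireds.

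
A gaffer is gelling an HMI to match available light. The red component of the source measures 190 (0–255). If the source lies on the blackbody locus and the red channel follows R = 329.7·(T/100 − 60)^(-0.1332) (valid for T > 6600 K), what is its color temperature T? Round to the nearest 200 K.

12200 K

(t − 60)^(-0.1332) = 190/329.7 = 0.57628.
t − 60 = 0.57628^(1/-0.1332) = 0.57628^(-7.508) = 62.667, so t = 122.667.
T = 100·t = 12267 K → 12200 K to the nearest 200 K.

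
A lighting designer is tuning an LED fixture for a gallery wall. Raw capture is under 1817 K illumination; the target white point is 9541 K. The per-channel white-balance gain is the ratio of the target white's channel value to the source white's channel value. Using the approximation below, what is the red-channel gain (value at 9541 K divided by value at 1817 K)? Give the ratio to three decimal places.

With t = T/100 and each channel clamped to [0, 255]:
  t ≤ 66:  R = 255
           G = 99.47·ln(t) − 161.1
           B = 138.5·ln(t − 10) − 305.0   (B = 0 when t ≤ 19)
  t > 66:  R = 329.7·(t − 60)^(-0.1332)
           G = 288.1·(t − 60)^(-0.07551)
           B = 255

At 1817 K (t = 18.17):
  R = 255 by definition for t ≤ 66.
At 9541 K (t = 95.41):
  R = 329.7·(95.41 − 60)^(-0.1332) = 329.7·35.41^(-0.1332) = 329.7·0.62181 = 205.010.
Gain = 205.010 / 255.000 = 0.8040 → 0.804.

0.804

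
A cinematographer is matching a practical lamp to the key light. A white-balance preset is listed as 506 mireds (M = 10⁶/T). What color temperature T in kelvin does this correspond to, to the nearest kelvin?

T = 10⁶ / 506 = 1976.28 K → 1976 K.

1976 K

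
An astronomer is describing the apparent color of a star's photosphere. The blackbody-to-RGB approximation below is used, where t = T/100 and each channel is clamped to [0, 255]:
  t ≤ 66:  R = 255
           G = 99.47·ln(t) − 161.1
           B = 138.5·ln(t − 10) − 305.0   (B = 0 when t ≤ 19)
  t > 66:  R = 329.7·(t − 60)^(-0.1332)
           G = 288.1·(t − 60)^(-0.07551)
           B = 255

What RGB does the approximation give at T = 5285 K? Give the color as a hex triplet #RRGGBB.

#FFEAD7

t = 5285/100 = 52.85; the t ≤ 66 branch applies.
R = 255 by definition for t ≤ 66.
G = 99.47·ln 52.85 − 161.1 = 99.47·3.9675 − 161.1 = 233.543.
B = 138.5·ln(52.85 − 10) − 305.0 = 138.5·ln 42.85 − 305.0 = 138.5·3.7577 − 305.0 = 215.442.
Rounded: (255, 234, 215).
In hex: #FFEAD7.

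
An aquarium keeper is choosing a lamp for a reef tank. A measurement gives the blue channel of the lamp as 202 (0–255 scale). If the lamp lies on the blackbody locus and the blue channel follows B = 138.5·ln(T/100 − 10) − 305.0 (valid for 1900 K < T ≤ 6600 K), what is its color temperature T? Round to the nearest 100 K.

ln(t − 10) = (202 + 305.0) / 138.5 = 3.6606.
t − 10 = e^3.6606 = 38.887, so t = 48.887.
T = 100·t = 4889 K → 4900 K to the nearest 100 K.

4900 K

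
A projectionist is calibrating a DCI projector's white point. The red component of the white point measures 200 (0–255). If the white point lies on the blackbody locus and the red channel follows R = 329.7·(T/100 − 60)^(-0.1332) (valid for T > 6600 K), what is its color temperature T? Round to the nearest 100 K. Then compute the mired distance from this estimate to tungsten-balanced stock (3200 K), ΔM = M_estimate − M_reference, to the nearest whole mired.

-215 mireds

(t − 60)^(-0.1332) = 200/329.7 = 0.60661.
t − 60 = 0.60661^(1/-0.1332) = 0.60661^(-7.508) = 42.638, so t = 102.638.
T = 100·t = 10264 K → 10300 K to the nearest 100 K.
M_estimate = 10⁶/10300 = 97.09; M_reference = 10⁶/3200 = 312.50.
ΔM = 97.09 − 312.50 = -215.41 → -215 mireds.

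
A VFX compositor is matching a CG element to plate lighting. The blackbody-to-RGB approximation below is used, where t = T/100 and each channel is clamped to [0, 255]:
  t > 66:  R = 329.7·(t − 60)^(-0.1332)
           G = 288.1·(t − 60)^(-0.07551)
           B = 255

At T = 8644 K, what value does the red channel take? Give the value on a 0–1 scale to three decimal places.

t = 8644/100 = 86.44; the t > 66 branch applies.
R = 329.7·(86.44 − 60)^(-0.1332) = 329.7·26.44^(-0.1332) = 329.7·0.64648 = 213.144.
On a 0–1 scale: 213.144/255 = 0.8359 → 0.836.

0.836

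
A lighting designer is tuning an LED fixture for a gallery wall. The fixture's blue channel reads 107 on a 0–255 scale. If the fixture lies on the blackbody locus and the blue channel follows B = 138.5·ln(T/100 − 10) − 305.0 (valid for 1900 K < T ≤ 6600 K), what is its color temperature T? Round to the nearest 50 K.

ln(t − 10) = (107 + 305.0) / 138.5 = 2.9747.
t − 10 = e^2.9747 = 19.584, so t = 29.584.
T = 100·t = 2958 K → 2950 K to the nearest 50 K.

2950 K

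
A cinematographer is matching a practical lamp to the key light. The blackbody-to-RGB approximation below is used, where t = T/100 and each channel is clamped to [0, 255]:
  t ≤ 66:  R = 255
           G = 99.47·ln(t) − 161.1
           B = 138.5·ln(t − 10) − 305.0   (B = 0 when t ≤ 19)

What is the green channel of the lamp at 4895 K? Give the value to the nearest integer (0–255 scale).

226

t = 4895/100 = 48.95; the t ≤ 66 branch applies.
G = 99.47·ln 48.95 − 161.1 = 99.47·3.8908 − 161.1 = 225.918.
Rounded: 226.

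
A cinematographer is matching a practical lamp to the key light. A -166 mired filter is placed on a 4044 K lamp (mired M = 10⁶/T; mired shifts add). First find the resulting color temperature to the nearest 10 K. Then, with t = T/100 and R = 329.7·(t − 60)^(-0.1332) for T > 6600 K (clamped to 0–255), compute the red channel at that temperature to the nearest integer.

190

M_in = 10⁶/4044 = 247.28; M_out = 247.28 + (-166) = 81.28.
T_out = 10⁶/81.28 = 12303.2 K → 12300 K; t = 123.
R = 329.7·(123 − 60)^(-0.1332) = 329.7·63^(-0.1332) = 329.7·0.57587 = 189.866.
Rounded: 190.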